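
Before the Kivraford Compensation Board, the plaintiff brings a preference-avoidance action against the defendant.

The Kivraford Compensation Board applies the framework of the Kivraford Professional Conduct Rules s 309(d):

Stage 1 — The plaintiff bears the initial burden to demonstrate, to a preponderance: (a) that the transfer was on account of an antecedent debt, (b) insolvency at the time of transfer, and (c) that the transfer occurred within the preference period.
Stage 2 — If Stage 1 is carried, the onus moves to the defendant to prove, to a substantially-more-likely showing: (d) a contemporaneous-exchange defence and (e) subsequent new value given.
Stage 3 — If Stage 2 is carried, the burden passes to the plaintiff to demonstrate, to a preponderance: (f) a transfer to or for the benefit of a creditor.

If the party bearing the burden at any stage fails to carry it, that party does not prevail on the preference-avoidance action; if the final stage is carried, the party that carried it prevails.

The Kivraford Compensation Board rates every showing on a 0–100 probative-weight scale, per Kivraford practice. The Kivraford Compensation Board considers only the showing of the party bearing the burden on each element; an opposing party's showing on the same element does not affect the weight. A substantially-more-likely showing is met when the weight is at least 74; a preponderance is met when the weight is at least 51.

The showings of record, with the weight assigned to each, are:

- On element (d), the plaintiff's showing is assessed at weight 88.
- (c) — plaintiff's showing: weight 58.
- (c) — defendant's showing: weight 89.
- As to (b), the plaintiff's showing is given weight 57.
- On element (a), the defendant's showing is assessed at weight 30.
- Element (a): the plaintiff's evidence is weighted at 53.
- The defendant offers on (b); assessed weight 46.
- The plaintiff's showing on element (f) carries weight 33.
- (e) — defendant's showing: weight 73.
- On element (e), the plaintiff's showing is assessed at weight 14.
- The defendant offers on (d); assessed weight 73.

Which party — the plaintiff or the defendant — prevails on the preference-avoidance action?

plaintiff

At Stage 1 the plaintiff must meet a preponderance (weight is at least 51): on (a) the weight is 53 (the defendant's 30 is given no effect), which does reach 51, so (a) meets the standard; on (b) the weight is 57 (the defendant's 46 is given no effect), which does reach 51, so (b) meets the standard; on (c) the weight is 58 (the defendant's 89 is given no effect), which does reach 51, so (c) meets the standard.
  The plaintiff carries Stage 1; the defendant now bears the burden.
At Stage 2 the defendant must meet a substantially-more-likely showing (weight is at least 74): on (d) the weight is 73 (the plaintiff's 88 is given no effect), < 74, so (d) does not meet the standard; on (e) the weight is 73 (the plaintiff's 14 is given no effect), < 74, so (e) does not meet the standard.
  Not every element is met, so the defendant fails to carry Stage 2.
The analysis ends at Stage 2; the plaintiff prevails.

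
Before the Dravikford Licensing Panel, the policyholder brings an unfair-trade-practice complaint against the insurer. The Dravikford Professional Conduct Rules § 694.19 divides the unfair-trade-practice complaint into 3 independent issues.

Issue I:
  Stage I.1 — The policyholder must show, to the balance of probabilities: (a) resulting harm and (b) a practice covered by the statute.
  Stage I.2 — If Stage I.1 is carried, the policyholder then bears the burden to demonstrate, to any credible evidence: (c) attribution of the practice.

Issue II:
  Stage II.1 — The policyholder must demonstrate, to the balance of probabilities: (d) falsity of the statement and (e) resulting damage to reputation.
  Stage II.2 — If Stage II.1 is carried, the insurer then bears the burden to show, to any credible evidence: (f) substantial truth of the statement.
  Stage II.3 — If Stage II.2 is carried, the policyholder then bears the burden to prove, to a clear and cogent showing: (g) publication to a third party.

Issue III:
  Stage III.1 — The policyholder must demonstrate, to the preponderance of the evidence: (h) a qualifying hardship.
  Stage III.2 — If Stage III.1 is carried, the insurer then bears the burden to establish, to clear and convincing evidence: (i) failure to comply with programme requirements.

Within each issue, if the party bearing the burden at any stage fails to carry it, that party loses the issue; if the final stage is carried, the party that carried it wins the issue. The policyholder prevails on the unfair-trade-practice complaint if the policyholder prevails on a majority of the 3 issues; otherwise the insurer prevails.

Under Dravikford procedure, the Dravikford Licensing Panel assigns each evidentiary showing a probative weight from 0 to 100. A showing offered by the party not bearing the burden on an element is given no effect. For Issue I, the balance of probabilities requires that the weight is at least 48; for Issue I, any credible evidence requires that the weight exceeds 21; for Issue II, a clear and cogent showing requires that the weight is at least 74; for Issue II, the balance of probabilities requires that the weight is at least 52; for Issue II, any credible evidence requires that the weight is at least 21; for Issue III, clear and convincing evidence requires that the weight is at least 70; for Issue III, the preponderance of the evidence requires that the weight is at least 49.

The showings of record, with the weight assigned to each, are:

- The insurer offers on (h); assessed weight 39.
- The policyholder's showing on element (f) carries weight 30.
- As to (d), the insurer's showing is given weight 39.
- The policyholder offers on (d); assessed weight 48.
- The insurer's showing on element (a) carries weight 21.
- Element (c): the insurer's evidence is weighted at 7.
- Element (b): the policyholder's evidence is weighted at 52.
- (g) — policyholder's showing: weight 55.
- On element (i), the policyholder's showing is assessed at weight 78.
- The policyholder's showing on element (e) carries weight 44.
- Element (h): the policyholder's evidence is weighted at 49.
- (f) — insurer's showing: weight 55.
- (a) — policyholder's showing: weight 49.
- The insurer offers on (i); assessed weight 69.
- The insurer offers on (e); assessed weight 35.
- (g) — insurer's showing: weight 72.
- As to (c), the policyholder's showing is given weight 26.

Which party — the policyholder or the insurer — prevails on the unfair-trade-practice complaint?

— Issue I —
Stage I.1 — burden on policyholder; standard: the balance of probabilities (weight is at least 48).
    (a): 49 (insurer's 21 disregarded) ≥ 48 [met]
    (b): 52 ≥ 48 [met]
  Stage I.1 carried; the burden remains with the policyholder.
Stage I.2 — burden on policyholder; standard: any credible evidence (weight exceeds 21).
    (c): 26 (insurer's 7 disregarded) > 21 [met]
  All elements met at the final stage.
Every stage carried; the policyholder prevails on this issue.
— Issue II —
Stage II.1 (policyholder, the balance of probabilities, weight is at least 52): (d) 48 (insurer's 39 disregarded) < 52 — fails; (e) 44 (insurer's 35 disregarded) < 52 — fails.
  Stage II.1 not carried; the policyholder fails its burden.
The analysis ends at Stage II.1; the insurer prevails on this issue.
— Issue III —
Stage III.1 (policyholder, the preponderance of the evidence, weight is at least 49): (h) 49 (insurer's 39 disregarded) ≥ 49 — meets.
  Stage III.1 is satisfied; the onus moves to the insurer.
Stage III.2 (insurer, clear and convincing evidence, weight is at least 70): (i) 69 (policyholder's 78 disregarded) < 70 — fails.
  Stage III.2 not carried; the insurer fails its burden.
The analysis ends at Stage III.2; the policyholder prevails on this issue.
Per-issue: Issue I → policyholder; Issue II → insurer; Issue III → policyholder. The policyholder must prevail on a majority of issues; overall, the policyholder prevails.

policyholder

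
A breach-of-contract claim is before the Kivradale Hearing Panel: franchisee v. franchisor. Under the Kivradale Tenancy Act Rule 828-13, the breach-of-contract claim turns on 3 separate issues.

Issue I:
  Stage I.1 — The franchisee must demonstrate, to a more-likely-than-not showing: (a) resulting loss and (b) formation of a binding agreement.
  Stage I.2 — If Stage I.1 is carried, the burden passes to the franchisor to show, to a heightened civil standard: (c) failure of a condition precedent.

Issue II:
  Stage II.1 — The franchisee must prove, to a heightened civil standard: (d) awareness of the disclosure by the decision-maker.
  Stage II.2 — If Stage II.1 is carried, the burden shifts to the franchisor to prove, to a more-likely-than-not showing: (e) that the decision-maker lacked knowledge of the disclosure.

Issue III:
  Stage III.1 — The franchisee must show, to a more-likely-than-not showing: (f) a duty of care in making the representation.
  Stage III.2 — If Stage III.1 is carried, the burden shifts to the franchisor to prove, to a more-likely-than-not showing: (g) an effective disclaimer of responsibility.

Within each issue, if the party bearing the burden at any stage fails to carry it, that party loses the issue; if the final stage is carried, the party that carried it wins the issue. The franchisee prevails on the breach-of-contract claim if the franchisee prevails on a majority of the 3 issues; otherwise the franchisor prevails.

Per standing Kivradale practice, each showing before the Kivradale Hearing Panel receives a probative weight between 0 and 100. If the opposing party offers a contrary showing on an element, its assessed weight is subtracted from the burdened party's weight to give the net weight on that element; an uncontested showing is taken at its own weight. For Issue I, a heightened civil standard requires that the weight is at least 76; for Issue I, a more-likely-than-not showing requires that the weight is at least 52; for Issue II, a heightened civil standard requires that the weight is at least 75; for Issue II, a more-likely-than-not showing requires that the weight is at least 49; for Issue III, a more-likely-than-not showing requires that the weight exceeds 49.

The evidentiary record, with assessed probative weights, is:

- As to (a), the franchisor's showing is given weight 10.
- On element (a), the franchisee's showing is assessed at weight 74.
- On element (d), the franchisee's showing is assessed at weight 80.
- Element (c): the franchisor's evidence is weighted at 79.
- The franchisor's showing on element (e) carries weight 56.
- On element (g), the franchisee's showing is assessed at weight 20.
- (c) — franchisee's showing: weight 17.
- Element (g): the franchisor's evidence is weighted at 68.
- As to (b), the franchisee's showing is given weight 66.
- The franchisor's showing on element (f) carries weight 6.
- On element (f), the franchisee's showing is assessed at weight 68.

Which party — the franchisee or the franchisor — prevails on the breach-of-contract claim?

franchisee

— Issue I —
Stage I.1 (franchisee, a more-likely-than-not showing, weight is at least 52): (a) net 74−10=64 ≥ 52 — meets; (b) 66 ≥ 52 — meets.
  Stage I.1 carried; the burden shifts to the franchisor.
Stage I.2 (franchisor, a heightened civil standard, weight is at least 76): (c) net 79−17=62 < 76 — fails.
  Stage I.2 not carried; the franchisor fails its burden.
The franchisee prevails on this issue.
— Issue II —
Stage II.1 (franchisee, a heightened civil standard, weight is at least 75): (d) 80 ≥ 75 — meets.
  All elements met. The burden passes to the franchisor.
Stage II.2 (franchisor, a more-likely-than-not showing, weight is at least 49): (e) 56 ≥ 49 — meets.
  Stage II.2 carried; the final stage is satisfied.
With every stage satisfied, the franchisor prevails on this issue.
— Issue III —
At Stage III.1 the franchisee must meet a more-likely-than-not showing (weight exceeds 49): on (f) the weight is 68 less the opposing 6 gives net 62, which does exceed 49, so (f) meets the standard.
  Stage III.1 carried; the burden shifts to the franchisor.
At Stage III.2 the franchisor must meet a more-likely-than-not showing (weight exceeds 49): on (g) the weight is 68 less the opposing 20 gives net 48, ≤ 49, so (g) does not meet the standard.
  Not every element is met, so the franchisor fails to carry Stage III.2.
The franchisee prevails on this issue.
Per-issue: Issue I → franchisee; Issue II → franchisor; Issue III → franchisee. The franchisee must prevail on a majority of issues; overall, the franchisee prevails.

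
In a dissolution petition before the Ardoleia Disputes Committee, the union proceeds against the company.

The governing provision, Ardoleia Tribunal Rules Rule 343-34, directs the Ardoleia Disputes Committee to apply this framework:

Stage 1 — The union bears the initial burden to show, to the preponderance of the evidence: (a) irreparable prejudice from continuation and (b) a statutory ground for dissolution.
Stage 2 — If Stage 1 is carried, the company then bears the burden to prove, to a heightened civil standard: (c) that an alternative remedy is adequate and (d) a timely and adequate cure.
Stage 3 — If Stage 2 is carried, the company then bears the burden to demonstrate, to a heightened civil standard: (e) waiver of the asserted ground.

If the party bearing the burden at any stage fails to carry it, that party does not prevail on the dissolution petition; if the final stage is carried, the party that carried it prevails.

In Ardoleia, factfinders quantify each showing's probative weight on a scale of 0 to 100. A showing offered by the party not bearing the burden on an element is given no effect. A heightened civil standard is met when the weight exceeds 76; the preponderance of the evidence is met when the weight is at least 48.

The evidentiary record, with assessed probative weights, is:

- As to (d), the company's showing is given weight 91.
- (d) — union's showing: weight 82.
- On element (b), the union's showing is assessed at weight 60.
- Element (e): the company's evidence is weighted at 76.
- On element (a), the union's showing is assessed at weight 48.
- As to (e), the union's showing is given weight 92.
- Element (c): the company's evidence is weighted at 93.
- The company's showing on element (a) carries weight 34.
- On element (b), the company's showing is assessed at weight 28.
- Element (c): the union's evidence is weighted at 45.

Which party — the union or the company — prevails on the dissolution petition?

union

Stage 1 (union, the preponderance of the evidence, weight is at least 48): (a) 48 (company's 34 disregarded) ≥ 48 — meets; (b) 60 (company's 28 disregarded) ≥ 48 — meets.
  The union carries Stage 1; the company now bears the burden.
Stage 2 (company, a heightened civil standard, weight exceeds 76): (c) 93 (union's 45 disregarded) > 76 — meets; (d) 91 (union's 82 disregarded) > 76 — meets.
  Stage 2 is satisfied; the company continues to bear the burden.
Stage 3 (company, a heightened civil standard, weight exceeds 76): (e) 76 (union's 92 disregarded) ≤ 76 — fails.
  Stage 3 not carried; the company fails its burden.
The analysis ends at Stage 3; the union prevails.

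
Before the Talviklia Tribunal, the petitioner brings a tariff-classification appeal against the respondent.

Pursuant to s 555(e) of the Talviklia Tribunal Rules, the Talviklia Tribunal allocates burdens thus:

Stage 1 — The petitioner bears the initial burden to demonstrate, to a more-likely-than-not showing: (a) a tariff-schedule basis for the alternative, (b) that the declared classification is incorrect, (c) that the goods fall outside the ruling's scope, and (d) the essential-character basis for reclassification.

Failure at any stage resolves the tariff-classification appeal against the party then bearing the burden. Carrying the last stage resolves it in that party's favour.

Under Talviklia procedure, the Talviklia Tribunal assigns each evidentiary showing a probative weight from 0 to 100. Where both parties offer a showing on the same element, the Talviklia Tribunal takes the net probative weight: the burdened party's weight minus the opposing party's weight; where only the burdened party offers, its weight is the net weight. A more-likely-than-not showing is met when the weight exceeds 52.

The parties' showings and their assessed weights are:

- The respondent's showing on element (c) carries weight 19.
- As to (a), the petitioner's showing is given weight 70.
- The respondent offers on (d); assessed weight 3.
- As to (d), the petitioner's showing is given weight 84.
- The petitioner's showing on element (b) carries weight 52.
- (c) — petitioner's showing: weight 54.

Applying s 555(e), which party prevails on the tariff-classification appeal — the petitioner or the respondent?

Stage 1 — burden on petitioner; standard: a more-likely-than-not showing (weight exceeds 52).
    (a): 70 > 52 [met]
    (b): 52 ≤ 52 [not met]
    (c): 54 − 19 = 35 ≤ 52 [not met]
    (d): 84 − 3 = 81 > 52 [met]
  Not every element is met, so the petitioner fails to carry Stage 1.
The respondent prevails.

respondent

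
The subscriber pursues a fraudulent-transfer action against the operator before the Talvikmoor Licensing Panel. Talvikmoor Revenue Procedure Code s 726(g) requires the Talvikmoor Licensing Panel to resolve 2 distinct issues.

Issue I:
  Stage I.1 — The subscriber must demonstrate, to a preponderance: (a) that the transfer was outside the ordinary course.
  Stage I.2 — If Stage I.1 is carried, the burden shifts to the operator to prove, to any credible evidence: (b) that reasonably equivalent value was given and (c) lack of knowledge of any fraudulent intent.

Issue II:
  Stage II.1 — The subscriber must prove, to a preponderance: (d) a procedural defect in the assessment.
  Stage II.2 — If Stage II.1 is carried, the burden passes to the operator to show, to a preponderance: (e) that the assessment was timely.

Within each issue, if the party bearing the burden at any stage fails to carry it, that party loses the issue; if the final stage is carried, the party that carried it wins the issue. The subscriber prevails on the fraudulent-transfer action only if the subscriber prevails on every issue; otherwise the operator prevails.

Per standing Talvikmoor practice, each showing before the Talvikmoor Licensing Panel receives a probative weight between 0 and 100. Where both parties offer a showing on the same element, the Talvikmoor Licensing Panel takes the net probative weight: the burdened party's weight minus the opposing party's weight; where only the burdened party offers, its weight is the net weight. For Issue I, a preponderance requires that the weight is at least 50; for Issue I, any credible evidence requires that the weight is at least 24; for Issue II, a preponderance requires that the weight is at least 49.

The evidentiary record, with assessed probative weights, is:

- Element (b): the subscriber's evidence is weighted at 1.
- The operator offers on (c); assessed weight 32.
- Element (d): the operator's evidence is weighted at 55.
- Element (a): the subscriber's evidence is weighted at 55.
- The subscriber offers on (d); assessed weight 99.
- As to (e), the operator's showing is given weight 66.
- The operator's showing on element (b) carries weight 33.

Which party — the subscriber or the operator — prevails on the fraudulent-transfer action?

operator

— Issue I —
Stage I.1 — burden on subscriber; standard: a preponderance (weight is at least 50).
    (a): 55 ≥ 50 [met]
  Stage I.1 carried; the burden shifts to the operator.
Stage I.2 — burden on operator; standard: any credible evidence (weight is at least 24).
    (b): 33 − 1 = 32 ≥ 24 [met]
    (c): 32 ≥ 24 [met]
  Stage I.2 carried; the final stage is satisfied.
Every stage carried; the operator prevails on this issue.
— Issue II —
Stage II.1 (subscriber, a preponderance, weight is at least 49): (d) net 99−55=44 < 49 — fails.
  The subscriber does not carry Stage II.1.
So the operator prevails on this issue.
Per-issue: Issue I → operator; Issue II → operator. The subscriber must prevail on every issue; overall, the operator prevails.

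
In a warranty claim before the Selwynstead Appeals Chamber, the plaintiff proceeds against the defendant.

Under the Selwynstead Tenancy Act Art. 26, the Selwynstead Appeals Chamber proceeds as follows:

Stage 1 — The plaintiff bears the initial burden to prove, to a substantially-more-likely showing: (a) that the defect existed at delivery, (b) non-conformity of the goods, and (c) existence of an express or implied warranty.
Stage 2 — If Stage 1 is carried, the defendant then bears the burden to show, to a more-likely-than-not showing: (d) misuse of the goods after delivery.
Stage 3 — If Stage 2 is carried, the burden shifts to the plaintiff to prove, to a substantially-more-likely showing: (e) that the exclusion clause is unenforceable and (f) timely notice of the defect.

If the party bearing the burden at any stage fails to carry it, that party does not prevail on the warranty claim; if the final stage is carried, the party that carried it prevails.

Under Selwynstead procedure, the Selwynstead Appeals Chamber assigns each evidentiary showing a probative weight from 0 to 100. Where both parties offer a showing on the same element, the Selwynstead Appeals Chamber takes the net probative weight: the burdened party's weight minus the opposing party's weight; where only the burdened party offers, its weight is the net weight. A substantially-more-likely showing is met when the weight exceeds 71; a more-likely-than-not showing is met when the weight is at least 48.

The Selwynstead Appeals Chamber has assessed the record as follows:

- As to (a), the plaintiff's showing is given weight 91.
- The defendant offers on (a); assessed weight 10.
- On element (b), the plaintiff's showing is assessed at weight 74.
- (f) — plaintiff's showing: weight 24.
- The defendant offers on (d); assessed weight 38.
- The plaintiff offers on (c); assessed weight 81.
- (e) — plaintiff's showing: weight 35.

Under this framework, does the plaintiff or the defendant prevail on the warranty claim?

At Stage 1 the plaintiff must meet a substantially-more-likely showing (weight exceeds 71): on (a) the weight is 91 less the opposing 10 gives net 81, which does exceed 71, so (a) meets the standard; on (b) the weight is 74, > 71, so (b) meets the standard; on (c) the weight is 81, which does exceed 71, so (c) meets the standard.
  Stage 1 carried; the burden shifts to the defendant.
At Stage 2 the defendant must meet a more-likely-than-not showing (weight is at least 48): on (d) the weight is 38, which does not reach 48, so (d) does not meet the standard.
  Stage 2 not carried; the defendant fails its burden.
So the plaintiff prevails.

plaintiff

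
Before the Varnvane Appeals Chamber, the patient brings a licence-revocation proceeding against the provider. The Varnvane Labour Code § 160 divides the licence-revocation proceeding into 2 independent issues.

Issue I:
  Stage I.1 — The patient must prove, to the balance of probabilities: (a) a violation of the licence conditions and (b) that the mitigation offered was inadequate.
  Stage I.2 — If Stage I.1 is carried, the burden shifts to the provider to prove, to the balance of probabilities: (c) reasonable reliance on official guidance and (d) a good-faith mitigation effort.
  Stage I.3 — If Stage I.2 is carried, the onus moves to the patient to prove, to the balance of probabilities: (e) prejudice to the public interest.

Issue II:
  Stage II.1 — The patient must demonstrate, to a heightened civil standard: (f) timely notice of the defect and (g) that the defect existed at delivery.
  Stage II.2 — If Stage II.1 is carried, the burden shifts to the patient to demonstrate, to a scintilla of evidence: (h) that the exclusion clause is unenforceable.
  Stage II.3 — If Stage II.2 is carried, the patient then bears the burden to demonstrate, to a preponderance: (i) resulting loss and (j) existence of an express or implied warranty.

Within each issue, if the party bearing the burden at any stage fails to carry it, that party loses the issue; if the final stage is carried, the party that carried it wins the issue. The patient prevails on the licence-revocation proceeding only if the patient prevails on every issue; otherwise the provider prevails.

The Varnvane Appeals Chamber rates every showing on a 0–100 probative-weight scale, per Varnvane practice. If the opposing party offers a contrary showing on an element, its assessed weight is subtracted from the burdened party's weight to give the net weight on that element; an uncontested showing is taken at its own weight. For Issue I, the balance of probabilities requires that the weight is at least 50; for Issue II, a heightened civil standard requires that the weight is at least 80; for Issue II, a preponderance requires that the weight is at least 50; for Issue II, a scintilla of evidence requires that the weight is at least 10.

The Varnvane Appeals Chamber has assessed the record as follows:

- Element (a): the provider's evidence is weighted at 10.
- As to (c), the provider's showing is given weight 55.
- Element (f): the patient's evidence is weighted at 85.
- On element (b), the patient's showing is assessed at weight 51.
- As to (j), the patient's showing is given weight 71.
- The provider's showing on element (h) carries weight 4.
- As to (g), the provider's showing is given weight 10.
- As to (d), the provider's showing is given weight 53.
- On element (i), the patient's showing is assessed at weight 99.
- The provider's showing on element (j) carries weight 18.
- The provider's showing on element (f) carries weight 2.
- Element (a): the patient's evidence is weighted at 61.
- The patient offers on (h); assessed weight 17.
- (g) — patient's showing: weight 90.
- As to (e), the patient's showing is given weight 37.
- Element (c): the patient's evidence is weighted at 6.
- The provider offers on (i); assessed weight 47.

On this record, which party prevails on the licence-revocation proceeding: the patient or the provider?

patient

— Issue I —
At Stage I.1 the patient must meet the balance of probabilities (weight is at least 50): on (a) the weight is 61 less the opposing 10 gives net 51, which does reach 50, so (a) meets the standard; on (b) the weight is 51, which does reach 50, so (b) meets the standard.
  All elements met. The burden passes to the provider.
At Stage I.2 the provider must meet the balance of probabilities (weight is at least 50): on (c) the weight is 55 less the opposing 6 gives net 49, < 50, so (c) does not meet the standard; on (d) the weight is 53, which does reach 50, so (d) meets the standard.
  Stage I.2 not carried; the provider fails its burden.
So the patient prevails on this issue.
— Issue II —
Stage II.1 (patient, a heightened civil standard, weight is at least 80): (f) net 85−2=83 ≥ 80 — meets; (g) net 90−10=80 ≥ 80 — meets.
  Stage II.1 is satisfied; the patient continues to bear the burden.
Stage II.2 (patient, a scintilla of evidence, weight is at least 10): (h) net 17−4=13 ≥ 10 — meets.
  Stage II.2 carried; the burden remains with the patient.
Stage II.3 (patient, a preponderance, weight is at least 50): (i) net 99−47=52 ≥ 50 — meets; (j) net 71−18=53 ≥ 50 — meets.
  All elements met at the final stage.
Every stage carried; the patient prevails on this issue.
Per-issue: Issue I → patient; Issue II → patient. The patient must prevail on every issue; overall, the patient prevails.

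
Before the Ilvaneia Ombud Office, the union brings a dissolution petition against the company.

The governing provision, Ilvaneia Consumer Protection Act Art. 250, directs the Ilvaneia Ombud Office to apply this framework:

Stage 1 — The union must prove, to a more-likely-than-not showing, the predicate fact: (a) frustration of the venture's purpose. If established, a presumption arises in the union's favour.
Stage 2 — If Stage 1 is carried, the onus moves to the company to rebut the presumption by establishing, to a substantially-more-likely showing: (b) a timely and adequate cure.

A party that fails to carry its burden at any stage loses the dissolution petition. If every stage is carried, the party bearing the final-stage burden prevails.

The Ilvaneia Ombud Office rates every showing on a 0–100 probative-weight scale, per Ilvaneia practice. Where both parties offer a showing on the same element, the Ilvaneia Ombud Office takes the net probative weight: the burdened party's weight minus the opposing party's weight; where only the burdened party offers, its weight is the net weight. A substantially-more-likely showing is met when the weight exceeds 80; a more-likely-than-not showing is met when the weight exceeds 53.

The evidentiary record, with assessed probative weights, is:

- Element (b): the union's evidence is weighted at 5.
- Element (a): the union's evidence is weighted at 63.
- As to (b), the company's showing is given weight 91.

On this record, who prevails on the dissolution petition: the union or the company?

Stage 1 (union, a more-likely-than-not showing, weight exceeds 53): (a) 63 > 53 — meets.
  Stage 1 carried; the burden shifts to the company.
Stage 2 (company, a substantially-more-likely showing, weight exceeds 80): (b) net 91−5=86 > 80 — meets.
  The company carries the last stage.
All stages carried — the company prevails.

company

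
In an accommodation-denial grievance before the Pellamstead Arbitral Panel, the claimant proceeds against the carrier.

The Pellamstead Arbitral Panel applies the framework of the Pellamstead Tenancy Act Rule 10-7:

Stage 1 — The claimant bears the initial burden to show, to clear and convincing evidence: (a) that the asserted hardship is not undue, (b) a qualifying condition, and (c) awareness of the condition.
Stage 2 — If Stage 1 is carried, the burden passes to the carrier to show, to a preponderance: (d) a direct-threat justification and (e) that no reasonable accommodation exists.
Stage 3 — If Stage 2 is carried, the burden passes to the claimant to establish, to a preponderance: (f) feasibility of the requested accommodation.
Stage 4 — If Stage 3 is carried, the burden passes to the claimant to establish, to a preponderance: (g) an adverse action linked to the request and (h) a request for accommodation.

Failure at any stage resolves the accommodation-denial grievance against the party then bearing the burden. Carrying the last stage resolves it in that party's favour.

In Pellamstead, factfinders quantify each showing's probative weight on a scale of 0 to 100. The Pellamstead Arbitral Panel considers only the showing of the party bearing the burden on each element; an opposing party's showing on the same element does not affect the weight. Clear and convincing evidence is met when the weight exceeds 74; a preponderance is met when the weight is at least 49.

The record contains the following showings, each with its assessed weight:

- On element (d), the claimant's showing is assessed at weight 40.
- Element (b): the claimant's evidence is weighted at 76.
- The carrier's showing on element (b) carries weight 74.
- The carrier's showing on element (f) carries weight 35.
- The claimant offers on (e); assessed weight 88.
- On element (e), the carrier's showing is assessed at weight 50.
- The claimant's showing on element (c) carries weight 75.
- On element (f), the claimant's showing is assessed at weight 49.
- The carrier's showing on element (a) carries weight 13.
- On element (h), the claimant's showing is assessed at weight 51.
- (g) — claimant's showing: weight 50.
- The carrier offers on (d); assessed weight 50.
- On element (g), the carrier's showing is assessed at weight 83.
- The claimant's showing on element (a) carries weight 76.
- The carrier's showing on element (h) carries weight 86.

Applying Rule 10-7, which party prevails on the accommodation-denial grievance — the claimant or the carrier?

At Stage 1 the claimant must meet clear and convincing evidence (weight exceeds 74): on (a) the weight is 76 (the carrier's 13 is given no effect), which does exceed 74, so (a) meets the standard; on (b) the weight is 76 (the carrier's 74 is given no effect), > 74, so (b) meets the standard; on (c) the weight is 75, which does exceed 74, so (c) meets the standard.
  Stage 1 carried; the burden shifts to the carrier.
At Stage 2 the carrier must meet a preponderance (weight is at least 49): on (d) the weight is 50 (the claimant's 40 is given no effect), ≥ 49, so (d) meets the standard; on (e) the weight is 50 (the claimant's 88 is given no effect), ≥ 49, so (e) meets the standard.
  Stage 2 is satisfied; the onus moves to the claimant.
At Stage 3 the claimant must meet a preponderance (weight is at least 49): on (f) the weight is 49 (the carrier's 35 is given no effect), ≥ 49, so (f) meets the standard.
  All elements met. The claimant retains the burden for Stage 4.
At Stage 4 the claimant must meet a preponderance (weight is at least 49): on (g) the weight is 50 (the carrier's 83 is given no effect), ≥ 49, so (g) meets the standard; on (h) the weight is 51 (the carrier's 86 is given no effect), ≥ 49, so (h) meets the standard.
  All elements met at the final stage.
All stages carried — the claimant prevails.

claimant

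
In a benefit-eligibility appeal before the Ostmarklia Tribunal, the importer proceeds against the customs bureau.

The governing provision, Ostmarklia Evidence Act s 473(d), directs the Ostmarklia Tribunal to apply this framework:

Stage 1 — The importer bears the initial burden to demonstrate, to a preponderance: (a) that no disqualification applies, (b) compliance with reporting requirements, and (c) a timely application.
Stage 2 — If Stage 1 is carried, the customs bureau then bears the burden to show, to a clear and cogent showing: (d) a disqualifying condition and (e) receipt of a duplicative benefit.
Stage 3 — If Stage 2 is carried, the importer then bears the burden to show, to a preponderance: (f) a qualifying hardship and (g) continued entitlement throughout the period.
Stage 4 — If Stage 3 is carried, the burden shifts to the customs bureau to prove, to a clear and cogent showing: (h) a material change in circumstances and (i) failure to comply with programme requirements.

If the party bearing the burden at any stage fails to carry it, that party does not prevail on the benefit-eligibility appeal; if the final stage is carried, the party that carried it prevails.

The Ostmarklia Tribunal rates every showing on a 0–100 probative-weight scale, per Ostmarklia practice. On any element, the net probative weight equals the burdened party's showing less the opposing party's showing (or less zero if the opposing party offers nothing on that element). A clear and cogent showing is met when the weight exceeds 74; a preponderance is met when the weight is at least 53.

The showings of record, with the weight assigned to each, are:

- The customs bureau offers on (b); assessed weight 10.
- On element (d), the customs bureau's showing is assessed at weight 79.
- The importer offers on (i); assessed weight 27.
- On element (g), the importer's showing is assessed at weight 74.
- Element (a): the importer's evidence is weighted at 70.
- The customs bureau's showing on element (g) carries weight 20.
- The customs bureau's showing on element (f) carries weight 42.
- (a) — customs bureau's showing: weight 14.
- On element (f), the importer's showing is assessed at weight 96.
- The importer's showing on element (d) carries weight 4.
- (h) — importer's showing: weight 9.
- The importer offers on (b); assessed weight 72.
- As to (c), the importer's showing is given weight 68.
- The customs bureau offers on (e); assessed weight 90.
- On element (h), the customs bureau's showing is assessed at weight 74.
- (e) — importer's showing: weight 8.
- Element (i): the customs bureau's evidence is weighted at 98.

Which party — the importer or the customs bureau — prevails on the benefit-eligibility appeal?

Stage 1 (importer, a preponderance, weight is at least 53): (a) net 70−14=56 ≥ 53 — meets; (b) net 72−10=62 ≥ 53 — meets; (c) 68 ≥ 53 — meets.
  All elements met. The burden passes to the customs bureau.
Stage 2 (customs bureau, a clear and cogent showing, weight exceeds 74): (d) net 79−4=75 > 74 — meets; (e) net 90−8=82 > 74 — meets.
  Stage 2 is satisfied; the onus moves to the importer.
Stage 3 (importer, a preponderance, weight is at least 53): (f) net 96−42=54 ≥ 53 — meets; (g) net 74−20=54 ≥ 53 — meets.
  Stage 3 is satisfied; the onus moves to the customs bureau.
Stage 4 (customs bureau, a clear and cogent showing, weight exceeds 74): (h) net 74−9=65 ≤ 74 — fails; (i) net 98−27=71 ≤ 74 — fails.
  The customs bureau does not carry Stage 4.
So the importer prevails.

importer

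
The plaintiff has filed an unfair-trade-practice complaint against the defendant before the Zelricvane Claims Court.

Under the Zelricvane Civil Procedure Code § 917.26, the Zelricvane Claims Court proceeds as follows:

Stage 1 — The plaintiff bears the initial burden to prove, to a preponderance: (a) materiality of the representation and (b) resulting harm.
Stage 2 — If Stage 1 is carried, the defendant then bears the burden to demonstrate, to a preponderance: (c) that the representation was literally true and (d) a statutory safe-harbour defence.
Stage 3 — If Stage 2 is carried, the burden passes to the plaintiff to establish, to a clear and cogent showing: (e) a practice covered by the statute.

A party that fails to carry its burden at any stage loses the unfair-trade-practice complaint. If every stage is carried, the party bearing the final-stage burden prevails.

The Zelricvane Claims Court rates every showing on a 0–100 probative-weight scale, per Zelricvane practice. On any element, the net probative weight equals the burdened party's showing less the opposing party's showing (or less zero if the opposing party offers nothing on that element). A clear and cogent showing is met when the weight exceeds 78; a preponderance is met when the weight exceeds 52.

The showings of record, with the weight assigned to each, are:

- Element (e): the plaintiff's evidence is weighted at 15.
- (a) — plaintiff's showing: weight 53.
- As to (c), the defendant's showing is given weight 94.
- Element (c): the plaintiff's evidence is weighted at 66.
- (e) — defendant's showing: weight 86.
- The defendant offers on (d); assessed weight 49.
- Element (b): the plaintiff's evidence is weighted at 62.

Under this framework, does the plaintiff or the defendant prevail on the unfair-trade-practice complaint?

Stage 1 — burden on plaintiff; standard: a preponderance (weight exceeds 52).
    (a): 53 > 52 [met]
    (b): 62 > 52 [met]
  Stage 1 is satisfied; the onus moves to the defendant.
Stage 2 — burden on defendant; standard: a preponderance (weight exceeds 52).
    (c): 94 − 66 = 28 ≤ 52 [not met]
    (d): 49 ≤ 52 [not met]
  Stage 2 not carried; the defendant fails its burden.
The plaintiff prevails.

plaintiff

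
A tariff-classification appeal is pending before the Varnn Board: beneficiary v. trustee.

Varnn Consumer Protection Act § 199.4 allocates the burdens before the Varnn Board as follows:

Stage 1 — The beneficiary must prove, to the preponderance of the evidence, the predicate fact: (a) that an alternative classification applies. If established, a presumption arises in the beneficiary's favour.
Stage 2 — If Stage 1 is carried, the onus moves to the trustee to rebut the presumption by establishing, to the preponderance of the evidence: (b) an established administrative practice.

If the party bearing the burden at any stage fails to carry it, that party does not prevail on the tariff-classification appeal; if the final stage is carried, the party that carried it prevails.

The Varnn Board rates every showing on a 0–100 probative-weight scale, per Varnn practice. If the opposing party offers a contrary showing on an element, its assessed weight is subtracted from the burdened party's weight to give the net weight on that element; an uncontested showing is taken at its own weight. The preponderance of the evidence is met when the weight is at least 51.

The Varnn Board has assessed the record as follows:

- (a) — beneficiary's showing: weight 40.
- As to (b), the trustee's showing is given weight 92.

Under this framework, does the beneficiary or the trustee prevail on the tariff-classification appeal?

trustee

Stage 1 (beneficiary, the preponderance of the evidence, weight is at least 51): (a) 40 < 51 — fails.
  The beneficiary does not carry Stage 1.
The analysis ends at Stage 1; the trustee prevails.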